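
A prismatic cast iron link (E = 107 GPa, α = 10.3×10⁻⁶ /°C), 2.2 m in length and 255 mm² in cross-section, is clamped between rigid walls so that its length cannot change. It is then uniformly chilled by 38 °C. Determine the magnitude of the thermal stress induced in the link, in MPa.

σ ≈ 41.9 MPa (tensile)

With length fixed, the mechanical strain must cancel the thermal strain αΔT = 10.3×10⁻⁶ × 38 = 391.4×10⁻⁶.
The stress required to suppress this strain is σ = Eε = 107×10³ × 391.4×10⁻⁶ = 41.88 MPa, tensile since the link is trying to contract.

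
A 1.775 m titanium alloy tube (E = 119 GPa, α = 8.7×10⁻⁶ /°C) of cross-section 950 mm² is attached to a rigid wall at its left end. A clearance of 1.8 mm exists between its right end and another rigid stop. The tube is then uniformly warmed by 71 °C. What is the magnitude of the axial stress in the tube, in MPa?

σ ≈ 0 MPa

If the wall were absent the tube would grow by αΔT L = 8.7×10⁻⁶ × 71 × 1775 = 1.096 mm.
Since δ_free = 1.1 mm is less than the 1.8 mm gap, the tube never touches the wall. No axial force develops.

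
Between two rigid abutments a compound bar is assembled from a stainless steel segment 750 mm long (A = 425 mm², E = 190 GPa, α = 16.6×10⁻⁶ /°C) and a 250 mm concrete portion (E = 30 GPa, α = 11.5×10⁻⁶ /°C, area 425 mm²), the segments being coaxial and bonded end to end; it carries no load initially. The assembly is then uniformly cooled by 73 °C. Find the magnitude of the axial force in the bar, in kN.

With the walls removed the bar would change length by δ_free = Σ αᵢΔT Lᵢ = 16.6×10⁻⁶×73×750 + 11.5×10⁻⁶×73×250 = 1.119 mm.
Since the ends are fixed, an axial force P builds up, equal in every segment, with P · Σ Lᵢ/(AᵢEᵢ) = δ_free.
Σ Lᵢ/(AᵢEᵢ) = 750/(425×190×10³) + 250/(425×30×10³) = 2.89×10⁻⁵ mm/N.
Hence P = δ_free / Σ(L/AE) = 1.119/2.89×10⁻⁵ = 38.72 kN (tensile).

P ≈ 38.7 kN (tensile)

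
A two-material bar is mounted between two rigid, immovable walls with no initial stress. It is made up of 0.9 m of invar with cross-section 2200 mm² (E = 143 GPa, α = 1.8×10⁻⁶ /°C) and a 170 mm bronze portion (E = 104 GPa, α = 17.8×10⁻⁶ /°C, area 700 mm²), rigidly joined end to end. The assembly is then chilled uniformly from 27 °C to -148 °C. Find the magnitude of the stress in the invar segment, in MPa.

Free thermal contraction of the whole bar: Σ αᵢΔT Lᵢ = 1.8×10⁻⁶×175×900 + 17.8×10⁻⁶×175×170 = 0.813 mm.
Since the ends are fixed, an axial force P builds up, equal in every segment, with P · Σ Lᵢ/(AᵢEᵢ) = δ_free.
Σ Lᵢ/(AᵢEᵢ) = 900/(2200×143×10³) + 170/(700×104×10³) = 5.196×10⁻⁶ mm/N.
P = 0.813 / 5.196×10⁻⁶ = 156500 N = 156.5 kN, tensile.
σ_{invar} = P / A = 156500 / 2200 = 71.13 MPa.

σ ≈ 71.1 MPa (tensile)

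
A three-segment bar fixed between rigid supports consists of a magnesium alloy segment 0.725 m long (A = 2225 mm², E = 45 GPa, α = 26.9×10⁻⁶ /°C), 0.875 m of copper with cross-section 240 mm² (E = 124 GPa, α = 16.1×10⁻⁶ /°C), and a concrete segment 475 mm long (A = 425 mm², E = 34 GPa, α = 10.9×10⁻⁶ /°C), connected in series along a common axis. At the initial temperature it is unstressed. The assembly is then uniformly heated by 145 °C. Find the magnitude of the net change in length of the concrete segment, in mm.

With the walls removed the bar would change length by δ_free = Σ αᵢΔT Lᵢ = 26.9×10⁻⁶×145×725 + 16.1×10⁻⁶×145×875 + 10.9×10⁻⁶×145×475 = 5.621 mm.
Since the ends are fixed, an axial force P builds up, equal in every segment, with P · Σ Lᵢ/(AᵢEᵢ) = δ_free.
The series flexibility is Σ Lᵢ/(AᵢEᵢ) = 725/(2225×45×10³) + 875/(240×124×10³) + 475/(425×34×10³) = 6.951×10⁻⁵ mm/N.
So P = 5.621 / 6.951×10⁻⁵ = 80.86 kN, compressive.
For the concrete segment, free thermal change = 10.9×10⁻⁶×145×475 = 0.7507 mm and elastic change from P = 80860×475/(425×34×10³) = 2.658 mm; these oppose, so the net change is 1.91 mm (segment shortens).

|ΔL| ≈ 1.91 mm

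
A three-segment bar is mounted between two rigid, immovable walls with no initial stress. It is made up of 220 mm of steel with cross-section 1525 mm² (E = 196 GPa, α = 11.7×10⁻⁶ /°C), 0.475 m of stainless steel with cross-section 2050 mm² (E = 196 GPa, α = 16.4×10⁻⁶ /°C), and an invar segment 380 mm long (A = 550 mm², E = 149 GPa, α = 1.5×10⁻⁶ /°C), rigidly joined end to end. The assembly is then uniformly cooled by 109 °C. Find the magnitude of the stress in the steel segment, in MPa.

With the walls removed the bar would change length by δ_free = Σ αᵢΔT Lᵢ = 11.7×10⁻⁶×109×220 + 16.4×10⁻⁶×109×475 + 1.5×10⁻⁶×109×380 = 1.192 mm.
The rigid supports impose zero overall length change; the single axial force P common to all segments must satisfy P Σ Lᵢ/(AᵢEᵢ) = δ_free.
The series flexibility is Σ Lᵢ/(AᵢEᵢ) = 220/(1525×196×10³) + 475/(2050×196×10³) + 380/(550×149×10³) = 6.555×10⁻⁶ mm/N.
So P = 1.192 / 6.555×10⁻⁶ = 181.8 kN, tensile.
σ_{steel} = P / A = 181800 / 1525 = 119.2 MPa.

σ ≈ 119 MPa (tensile)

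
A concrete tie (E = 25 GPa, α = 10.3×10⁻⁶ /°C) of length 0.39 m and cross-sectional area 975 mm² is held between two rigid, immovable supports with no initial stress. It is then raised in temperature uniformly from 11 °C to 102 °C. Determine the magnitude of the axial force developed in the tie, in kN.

P ≈ 22.8 kN (compressive)

Full restraint means ε = 0, so the stress is σ = EαΔT = 25×10³ × 10.3×10⁻⁶ × 91 = 23.43 MPa.
P = AEαΔT = 975 × 25×10³ × 10.3×10⁻⁶ × 91 = 22.85 kN (compressive).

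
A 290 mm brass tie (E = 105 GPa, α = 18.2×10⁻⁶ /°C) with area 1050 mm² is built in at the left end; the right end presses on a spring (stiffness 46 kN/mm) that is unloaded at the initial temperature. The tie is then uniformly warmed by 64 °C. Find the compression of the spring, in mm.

δ ≈ 0.301 mm

If the spring were absent the tie would lengthen by αΔT L = 18.2×10⁻⁶ × 64 × 290 = 0.3378 mm.
Let P be the compressive force at the spring. The tie shortens elastically by PL/(AE) and the spring compresses by P/k; together these equal δ_free.
P [ L/(AE) + 1/k ] = δ_free → P [ 290/(1050×105×10³) + 1/(46×10³) ] = 0.3378.
P = 0.3378 / 2.437×10⁻⁵ = 13860 N.
Spring compression = P/k = 13860/(46×10³) = 0.3013 mm.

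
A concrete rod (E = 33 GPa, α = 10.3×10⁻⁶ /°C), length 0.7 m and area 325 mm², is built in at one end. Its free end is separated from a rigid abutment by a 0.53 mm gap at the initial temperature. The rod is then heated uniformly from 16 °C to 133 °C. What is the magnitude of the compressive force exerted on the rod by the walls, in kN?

Unrestrained expansion: δ_free = αΔT L = 10.3×10⁻⁶ × 117 × 700 = 0.8436 mm.
The gap closes (δ_free > 0.53 mm) and the wall then resists a further 0.8436 − 0.53 = 0.3136 mm of expansion.
That suppressed elongation corresponds to σ = E·Δ/L = 33×10³ × 0.3136/700 = 14.78 MPa.
P = σA = 14.78 × 325 = 4.804 kN.

P ≈ 4.8 kN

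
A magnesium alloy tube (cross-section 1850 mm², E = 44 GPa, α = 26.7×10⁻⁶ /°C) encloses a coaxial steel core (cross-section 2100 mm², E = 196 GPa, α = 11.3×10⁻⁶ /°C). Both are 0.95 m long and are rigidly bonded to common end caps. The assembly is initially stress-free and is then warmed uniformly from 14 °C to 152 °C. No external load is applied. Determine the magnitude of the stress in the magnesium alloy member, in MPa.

Both members must finish at the same length. With the larger α, the magnesium alloy tends to over-expand; the plates restrain it, putting the magnesium alloy in compression and the steel in tension. With no external load the two internal forces are equal and opposite, magnitude P.
Compatibility of the two members (thermal + elastic change equal): (α₁ − α₂)ΔT = P·[1/(A₁E₁) + 1/(A₂E₂)].
|α₁ − α₂|·ΔT = 15.4×10⁻⁶ × 138 = 0.002125.
1/(A₁E₁) + 1/(A₂E₂) = 1/(1850×44×10³) + 1/(2100×196×10³) = 1.471×10⁻⁸ N⁻¹.
P = 0.002125 / 1.471×10⁻⁸ = 144400 N = 144.4 kN.
σ_{magnesium alloy} = P/A₁ = 144400/1850 = 78.07 MPa, compressive.

σ ≈ 78.1 MPa (compressive)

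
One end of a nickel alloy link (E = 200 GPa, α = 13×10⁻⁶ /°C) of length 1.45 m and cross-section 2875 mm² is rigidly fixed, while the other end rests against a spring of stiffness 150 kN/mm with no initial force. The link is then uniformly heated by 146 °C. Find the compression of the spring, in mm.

δ ≈ 2 mm

Free thermal expansion: δ_free = αΔT L = 13×10⁻⁶ × 146 × 1450 = 2.752 mm.
With a force P in the spring, the elastic change of the link is PL/(AE) and that of the spring is P/k; compatibility requires their sum to equal δ_free.
So P = δ_free / [L/(AE) + 1/k] = 2.752 / [ 1450/(2875×200×10³) + 1/(150×10³) ].
P = 2.752 / 9.188×10⁻⁶ = 299500 N.
Spring compression = P/k = 299500/(150×10³) = 1.997 mm.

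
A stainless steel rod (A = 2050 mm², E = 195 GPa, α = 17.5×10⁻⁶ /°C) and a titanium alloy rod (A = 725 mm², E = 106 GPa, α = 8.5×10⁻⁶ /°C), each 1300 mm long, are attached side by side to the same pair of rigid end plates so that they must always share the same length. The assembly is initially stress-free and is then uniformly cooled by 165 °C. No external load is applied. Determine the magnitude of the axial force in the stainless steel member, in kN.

P ≈ 95.7 kN (tensile in the stainless steel)

Both members must finish at the same length. With the larger α, the stainless steel tends to over-contract; the plates restrain it, putting the stainless steel in tension and the titanium alloy in compression. With no external load the two internal forces are equal and opposite, magnitude P.
Setting the final lengths equal and cancelling L: (α₁ − α₂)ΔT = P/(A₁E₁) + P/(A₂E₂).
|α₁ − α₂|·ΔT = 9×10⁻⁶ × 165 = 0.001485.
1/(A₁E₁) + 1/(A₂E₂) = 1/(2050×195×10³) + 1/(725×106×10³) = 1.551×10⁻⁸ N⁻¹.
So P = 0.001485 / 1.551×10⁻⁸ = 95.72 kN.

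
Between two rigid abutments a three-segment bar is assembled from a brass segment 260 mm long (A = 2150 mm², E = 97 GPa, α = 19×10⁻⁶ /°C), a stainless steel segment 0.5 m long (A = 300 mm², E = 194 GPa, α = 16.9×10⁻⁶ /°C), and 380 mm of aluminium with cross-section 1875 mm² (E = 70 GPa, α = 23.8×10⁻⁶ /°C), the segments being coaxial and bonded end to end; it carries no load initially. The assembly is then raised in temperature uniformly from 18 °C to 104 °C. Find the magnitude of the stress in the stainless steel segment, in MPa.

σ ≈ 505 MPa (compressive)

With the walls removed the bar would change length by δ_free = Σ αᵢΔT Lᵢ = 19×10⁻⁶×86×260 + 16.9×10⁻⁶×86×500 + 23.8×10⁻⁶×86×380 = 1.929 mm.
The walls prevent any net length change, so an axial force P (same in every segment) develops. Compatibility: P · Σ Lᵢ/(AᵢEᵢ) = δ_free.
The series flexibility is Σ Lᵢ/(AᵢEᵢ) = 260/(2150×97×10³) + 500/(300×194×10³) + 380/(1875×70×10³) = 1.273×10⁻⁵ mm/N.
So P = 1.929 / 1.273×10⁻⁵ = 151.5 kN, compressive.
σ_{stainless steel} = P / A = 151500 / 300 = 505.1 MPa.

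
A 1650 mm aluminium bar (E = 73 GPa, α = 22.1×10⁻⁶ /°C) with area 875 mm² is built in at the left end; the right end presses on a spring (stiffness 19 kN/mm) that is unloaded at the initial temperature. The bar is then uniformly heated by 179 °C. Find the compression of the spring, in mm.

Free thermal expansion: δ_free = αΔT L = 22.1×10⁻⁶ × 179 × 1650 = 6.527 mm.
With a force P in the spring, the elastic change of the bar is PL/(AE) and that of the spring is P/k; compatibility requires their sum to equal δ_free.
P [ L/(AE) + 1/k ] = δ_free → P [ 1650/(875×73×10³) + 1/(19×10³) ] = 6.527.
P = 6.527 / 7.846×10⁻⁵ = 83190 N.
Spring compression = P/k = 83190/(19×10³) = 4.378 mm.

δ ≈ 4.38 mm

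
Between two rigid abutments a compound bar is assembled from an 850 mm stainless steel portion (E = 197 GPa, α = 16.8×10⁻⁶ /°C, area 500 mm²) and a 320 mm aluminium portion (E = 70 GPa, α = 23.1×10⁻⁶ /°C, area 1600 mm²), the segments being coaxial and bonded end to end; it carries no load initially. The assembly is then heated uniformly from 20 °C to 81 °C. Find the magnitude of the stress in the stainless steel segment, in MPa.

σ ≈ 230 MPa (compressive)

With the walls removed the bar would change length by δ_free = Σ αᵢΔT Lᵢ = 16.8×10⁻⁶×61×850 + 23.1×10⁻⁶×61×320 = 1.322 mm.
The rigid supports impose zero overall length change; the single axial force P common to all segments must satisfy P Σ Lᵢ/(AᵢEᵢ) = δ_free.
Σ Lᵢ/(AᵢEᵢ) = 850/(500×197×10³) + 320/(1600×70×10³) = 1.149×10⁻⁵ mm/N.
Hence P = δ_free / Σ(L/AE) = 1.322/1.149×10⁻⁵ = 115.1 kN (compressive).
σ_{stainless steel} = P / A = 115100 / 500 = 230.2 MPa.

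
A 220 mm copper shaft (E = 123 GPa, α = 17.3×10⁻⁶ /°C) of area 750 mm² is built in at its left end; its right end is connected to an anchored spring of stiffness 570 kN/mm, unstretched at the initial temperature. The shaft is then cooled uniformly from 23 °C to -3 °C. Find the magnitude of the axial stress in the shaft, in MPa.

σ ≈ 31.9 MPa (tensile)

If the spring were absent the shaft would shorten by αΔT L = 17.3×10⁻⁶ × 26 × 220 = 0.09896 mm.
Let P be the tensile force in the spring. The shaft extends elastically by PL/(AE) and the spring stretches by P/k; together these equal δ_free.
So P = δ_free / [L/(AE) + 1/k] = 0.09896 / [ 220/(750×123×10³) + 1/(570×10³) ].
P = 0.09896 / 4.139×10⁻⁶ = 23910 N.
σ = P/A = 23910/750 = 31.88 MPa.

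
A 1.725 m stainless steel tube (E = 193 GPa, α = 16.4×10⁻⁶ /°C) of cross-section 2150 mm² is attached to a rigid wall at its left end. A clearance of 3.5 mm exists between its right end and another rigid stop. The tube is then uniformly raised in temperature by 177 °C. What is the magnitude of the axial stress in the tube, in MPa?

If the wall were absent the tube would grow by αΔT L = 16.4×10⁻⁶ × 177 × 1725 = 5.007 mm.
The gap closes (δ_free > 3.5 mm) and the wall then resists a further 5.007 − 3.5 = 1.507 mm of expansion.
Compatibility: PL/(AE) = 1.507 mm, so σ = P/A = E × (1.507/1725) = 168.6 MPa.

σ ≈ 169 MPa (compressive)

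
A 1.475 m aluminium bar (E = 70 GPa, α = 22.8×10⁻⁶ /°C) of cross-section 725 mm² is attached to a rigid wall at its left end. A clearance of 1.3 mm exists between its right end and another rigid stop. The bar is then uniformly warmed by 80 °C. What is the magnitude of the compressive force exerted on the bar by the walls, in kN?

P ≈ 47.8 kN

If the wall were absent the bar would grow by αΔT L = 22.8×10⁻⁶ × 80 × 1475 = 2.69 mm.
The gap closes (δ_free > 1.3 mm) and the wall then resists a further 2.69 − 1.3 = 1.39 mm of expansion.
That suppressed elongation corresponds to σ = E·Δ/L = 70×10³ × 1.39/1475 = 65.99 MPa.
Force on the wall = σA = 65.99 × 725 mm² = 47.84 kN.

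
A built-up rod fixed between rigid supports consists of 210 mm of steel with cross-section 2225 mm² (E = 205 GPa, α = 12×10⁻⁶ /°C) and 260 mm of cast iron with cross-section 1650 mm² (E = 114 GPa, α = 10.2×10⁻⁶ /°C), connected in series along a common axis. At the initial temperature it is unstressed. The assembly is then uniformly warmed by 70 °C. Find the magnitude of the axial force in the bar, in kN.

P ≈ 196 kN (compressive)

If the supports were absent, the total length change would be Σ αᵢΔT Lᵢ = 12×10⁻⁶×70×210 + 10.2×10⁻⁶×70×260 = 0.362 mm.
The walls prevent any net length change, so an axial force P (same in every segment) develops. Compatibility: P · Σ Lᵢ/(AᵢEᵢ) = δ_free.
Σ Lᵢ/(AᵢEᵢ) = 210/(2225×205×10³) + 260/(1650×114×10³) = 1.843×10⁻⁶ mm/N.
P = 0.362 / 1.843×10⁻⁶ = 196500 N = 196.5 kN, compressive.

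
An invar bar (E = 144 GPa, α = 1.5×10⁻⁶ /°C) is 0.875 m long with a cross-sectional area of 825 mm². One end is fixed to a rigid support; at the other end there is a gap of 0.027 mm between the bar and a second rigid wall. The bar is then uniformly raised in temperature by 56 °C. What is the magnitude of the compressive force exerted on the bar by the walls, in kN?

P ≈ 6.31 kN

If the wall were absent the bar would grow by αΔT L = 1.5×10⁻⁶ × 56 × 875 = 0.0735 mm.
After closing the 0.027 mm clearance, 0.0735 − 0.027 = 0.0465 mm of expansion remains to be suppressed by the wall.
Compatibility: PL/(AE) = 0.0465 mm, so σ = P/A = E × (0.0465/875) = 7.653 MPa.
Force on the wall = σA = 7.653 × 825 mm² = 6.313 kN.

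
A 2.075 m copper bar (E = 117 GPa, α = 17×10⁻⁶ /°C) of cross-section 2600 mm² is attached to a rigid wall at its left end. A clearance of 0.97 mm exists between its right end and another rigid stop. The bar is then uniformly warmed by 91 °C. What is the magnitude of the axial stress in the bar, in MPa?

If the wall were absent the bar would grow by αΔT L = 17×10⁻⁶ × 91 × 2075 = 3.21 mm.
The gap closes (δ_free > 0.97 mm) and the wall then resists a further 3.21 − 0.97 = 2.24 mm of expansion.
So σ = E(δ_free − g)/L = 117×10³ × 2.24/2075 = 126.3 MPa.

σ ≈ 126 MPa (compressive)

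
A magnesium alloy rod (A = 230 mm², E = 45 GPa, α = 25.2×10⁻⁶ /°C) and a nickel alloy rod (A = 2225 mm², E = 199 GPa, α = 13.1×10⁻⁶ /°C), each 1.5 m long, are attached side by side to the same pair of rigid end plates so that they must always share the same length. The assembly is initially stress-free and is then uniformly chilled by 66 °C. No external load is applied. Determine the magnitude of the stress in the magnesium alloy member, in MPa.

σ ≈ 35.1 MPa (tensile)

Equilibrium of a rigid end plate with no external load gives equal and opposite internal forces ±P in the two members. Since α_{magnesium alloy} > α_{nickel alloy}, cooling drives the magnesium alloy into tension and the nickel alloy into compression.
Equating the net (thermal + elastic) strains gives |α₁ − α₂|·ΔT = P·[1/(A₁E₁) + 1/(A₂E₂)].
|α₁ − α₂|·ΔT = 12.1×10⁻⁶ × 66 = 0.0007986.
1/(A₁E₁) + 1/(A₂E₂) = 1/(230×45×10³) + 1/(2225×199×10³) = 9.888×10⁻⁸ N⁻¹.
P = 0.0007986 / 9.888×10⁻⁸ = 8077 N = 8.077 kN.
σ_{magnesium alloy} = P/A₁ = 8077/230 = 35.12 MPa, tensile.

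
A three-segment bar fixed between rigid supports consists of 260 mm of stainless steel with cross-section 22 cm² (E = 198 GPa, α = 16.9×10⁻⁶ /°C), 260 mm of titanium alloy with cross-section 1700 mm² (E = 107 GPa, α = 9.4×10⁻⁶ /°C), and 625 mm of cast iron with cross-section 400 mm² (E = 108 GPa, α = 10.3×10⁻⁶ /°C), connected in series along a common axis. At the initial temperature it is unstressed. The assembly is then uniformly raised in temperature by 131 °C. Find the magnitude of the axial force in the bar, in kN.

With the walls removed the bar would change length by δ_free = Σ αᵢΔT Lᵢ = 16.9×10⁻⁶×131×260 + 9.4×10⁻⁶×131×260 + 10.3×10⁻⁶×131×625 = 1.739 mm.
The walls prevent any net length change, so an axial force P (same in every segment) develops. Compatibility: P · Σ Lᵢ/(AᵢEᵢ) = δ_free.
The series flexibility is Σ Lᵢ/(AᵢEᵢ) = 260/(2200×198×10³) + 260/(1700×107×10³) + 625/(400×108×10³) = 1.649×10⁻⁵ mm/N.
So P = 1.739 / 1.649×10⁻⁵ = 105.4 kN, compressive.

P ≈ 105 kN (compressive)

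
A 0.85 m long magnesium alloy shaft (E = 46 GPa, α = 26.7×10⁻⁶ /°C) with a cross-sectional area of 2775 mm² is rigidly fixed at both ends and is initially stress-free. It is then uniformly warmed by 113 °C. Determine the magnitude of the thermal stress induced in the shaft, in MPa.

σ ≈ 139 MPa (compressive)

The supports are rigid, so the total axial strain is zero. The restrained thermal strain is ε = αΔT = 26.7×10⁻⁶ × 113 = 3017.1×10⁻⁶.
σ = EαΔT = 46×10³ × 26.7×10⁻⁶ × 113 = 138.8 MPa (compressive; the shaft is trying to expand).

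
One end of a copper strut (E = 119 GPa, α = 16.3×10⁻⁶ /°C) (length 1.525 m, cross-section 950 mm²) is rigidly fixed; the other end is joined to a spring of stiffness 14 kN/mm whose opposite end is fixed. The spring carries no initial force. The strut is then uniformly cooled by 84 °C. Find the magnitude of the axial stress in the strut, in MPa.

σ ≈ 25.9 MPa (tensile)

If the spring were absent the strut would shorten by αΔT L = 16.3×10⁻⁶ × 84 × 1525 = 2.088 mm.
Let P be the tensile force in the spring. The strut extends elastically by PL/(AE) and the spring stretches by P/k; together these equal δ_free.
P [ L/(AE) + 1/k ] = δ_free → P [ 1525/(950×119×10³) + 1/(14×10³) ] = 2.088.
P = 2.088 / 8.492×10⁻⁵ = 24590 N.
σ = P/A = 24590/950 = 25.88 MPa.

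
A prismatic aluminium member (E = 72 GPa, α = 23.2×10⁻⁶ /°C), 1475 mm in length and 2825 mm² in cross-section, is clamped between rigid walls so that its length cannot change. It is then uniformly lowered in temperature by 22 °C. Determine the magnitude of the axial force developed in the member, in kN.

With zero net strain, σ = E·αΔT = 72 GPa × 23.2×10⁻⁶ × 22 = 36.75 MPa.
P = AEαΔT = 2825 × 72×10³ × 23.2×10⁻⁶ × 22 = 103.8 kN (tensile).

P ≈ 104 kN (tensile)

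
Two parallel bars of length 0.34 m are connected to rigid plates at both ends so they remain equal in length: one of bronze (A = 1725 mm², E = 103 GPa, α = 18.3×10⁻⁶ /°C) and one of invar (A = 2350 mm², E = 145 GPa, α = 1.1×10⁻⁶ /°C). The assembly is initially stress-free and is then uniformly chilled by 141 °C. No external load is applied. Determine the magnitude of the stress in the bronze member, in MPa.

σ ≈ 164 MPa (tensile)

Equilibrium of a rigid end plate with no external load gives equal and opposite internal forces ±P in the two members. Since α_{bronze} > α_{invar}, cooling drives the bronze into tension and the invar into compression.
Compatibility of the two members (thermal + elastic change equal): (α₁ − α₂)ΔT = P·[1/(A₁E₁) + 1/(A₂E₂)].
|α₁ − α₂|·ΔT = 17.2×10⁻⁶ × 141 = 0.002425.
1/(A₁E₁) + 1/(A₂E₂) = 1/(1725×103×10³) + 1/(2350×145×10³) = 8.563×10⁻⁹ N⁻¹.
P = 0.002425 / 8.563×10⁻⁹ = 283200 N = 283.2 kN.
σ_{bronze} = P/A₁ = 283200/1725 = 164.2 MPa, tensile.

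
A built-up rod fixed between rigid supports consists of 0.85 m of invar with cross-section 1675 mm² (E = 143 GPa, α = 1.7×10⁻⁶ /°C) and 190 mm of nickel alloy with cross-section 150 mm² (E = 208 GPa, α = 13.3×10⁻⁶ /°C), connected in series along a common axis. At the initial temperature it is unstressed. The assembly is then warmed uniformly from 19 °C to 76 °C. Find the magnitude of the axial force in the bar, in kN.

P ≈ 23.5 kN (compressive)

If the supports were absent, the total length change would be Σ αᵢΔT Lᵢ = 1.7×10⁻⁶×57×850 + 13.3×10⁻⁶×57×190 = 0.2264 mm.
The walls prevent any net length change, so an axial force P (same in every segment) develops. Compatibility: P · Σ Lᵢ/(AᵢEᵢ) = δ_free.
The series flexibility is Σ Lᵢ/(AᵢEᵢ) = 850/(1675×143×10³) + 190/(150×208×10³) = 9.638×10⁻⁶ mm/N.
Hence P = δ_free / Σ(L/AE) = 0.2264/9.638×10⁻⁶ = 23.49 kN (compressive).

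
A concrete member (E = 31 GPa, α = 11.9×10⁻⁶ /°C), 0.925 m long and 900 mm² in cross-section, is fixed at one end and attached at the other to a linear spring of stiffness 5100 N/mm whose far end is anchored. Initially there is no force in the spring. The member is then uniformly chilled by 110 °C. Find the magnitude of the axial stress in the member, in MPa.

σ ≈ 5.87 MPa (tensile)

If the spring were absent the member would shorten by αΔT L = 11.9×10⁻⁶ × 110 × 925 = 1.211 mm.
Let P be the tensile force in the spring. The member extends elastically by PL/(AE) and the spring stretches by P/k; together these equal δ_free.
So P = δ_free / [L/(AE) + 1/k] = 1.211 / [ 925/(900×31×10³) + 1/(5100) ].
P = 1.211 / 0.0002292 = 5282 N.
σ = P/A = 5282/900 = 5.869 MPa.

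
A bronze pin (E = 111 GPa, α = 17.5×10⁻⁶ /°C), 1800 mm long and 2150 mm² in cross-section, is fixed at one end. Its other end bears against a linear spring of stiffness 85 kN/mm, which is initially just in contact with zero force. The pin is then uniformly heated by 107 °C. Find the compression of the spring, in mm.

If the spring were absent the pin would lengthen by αΔT L = 17.5×10⁻⁶ × 107 × 1800 = 3.37 mm.
Let P be the compressive force at the spring. The pin shortens elastically by PL/(AE) and the spring compresses by P/k; together these equal δ_free.
P [ L/(AE) + 1/k ] = δ_free → P [ 1800/(2150×111×10³) + 1/(85×10³) ] = 3.37.
P = 3.37 / 1.931×10⁻⁵ = 174600 N.
Spring compression = P/k = 174600/(85×10³) = 2.054 mm.

δ ≈ 2.05 mm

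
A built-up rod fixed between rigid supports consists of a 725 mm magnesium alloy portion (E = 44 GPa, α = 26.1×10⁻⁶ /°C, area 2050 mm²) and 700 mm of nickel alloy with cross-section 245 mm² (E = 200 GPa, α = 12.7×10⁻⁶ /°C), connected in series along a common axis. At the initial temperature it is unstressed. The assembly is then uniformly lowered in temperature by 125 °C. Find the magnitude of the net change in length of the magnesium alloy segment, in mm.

|ΔL| ≈ 1.11 mm

Free thermal contraction of the whole bar: Σ αᵢΔT Lᵢ = 26.1×10⁻⁶×125×725 + 12.7×10⁻⁶×125×700 = 3.477 mm.
The walls prevent any net length change, so an axial force P (same in every segment) develops. Compatibility: P · Σ Lᵢ/(AᵢEᵢ) = δ_free.
The series flexibility is Σ Lᵢ/(AᵢEᵢ) = 725/(2050×44×10³) + 700/(245×200×10³) = 2.232×10⁻⁵ mm/N.
Hence P = δ_free / Σ(L/AE) = 3.477/2.232×10⁻⁵ = 155.7 kN (tensile).
For the magnesium alloy segment, free thermal change = 26.1×10⁻⁶×125×725 = 2.365 mm and elastic change from P = 155700×725/(2050×44×10³) = 1.252 mm; these oppose, so the net change is 1.11 mm (segment shortens).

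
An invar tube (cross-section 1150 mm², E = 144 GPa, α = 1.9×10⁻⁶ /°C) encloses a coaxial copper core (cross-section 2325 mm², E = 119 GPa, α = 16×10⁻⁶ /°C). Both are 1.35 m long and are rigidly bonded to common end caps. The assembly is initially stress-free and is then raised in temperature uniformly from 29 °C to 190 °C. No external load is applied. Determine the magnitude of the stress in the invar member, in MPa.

σ ≈ 204 MPa (tensile)

Equilibrium of a rigid end plate with no external load gives equal and opposite internal forces ±P in the two members. Since α_{copper} > α_{invar}, heating drives the copper into compression and the invar into tension.
Equating the net (thermal + elastic) strains gives |α₁ − α₂|·ΔT = P·[1/(A₁E₁) + 1/(A₂E₂)].
|α₁ − α₂|·ΔT = 14.1×10⁻⁶ × 161 = 0.00227.
1/(A₁E₁) + 1/(A₂E₂) = 1/(1150×144×10³) + 1/(2325×119×10³) = 9.653×10⁻⁹ N⁻¹.
So P = 0.00227 / 9.653×10⁻⁹ = 235.2 kN.
σ_{invar} = P/A₁ = 235200/1150 = 204.5 MPa, tensile.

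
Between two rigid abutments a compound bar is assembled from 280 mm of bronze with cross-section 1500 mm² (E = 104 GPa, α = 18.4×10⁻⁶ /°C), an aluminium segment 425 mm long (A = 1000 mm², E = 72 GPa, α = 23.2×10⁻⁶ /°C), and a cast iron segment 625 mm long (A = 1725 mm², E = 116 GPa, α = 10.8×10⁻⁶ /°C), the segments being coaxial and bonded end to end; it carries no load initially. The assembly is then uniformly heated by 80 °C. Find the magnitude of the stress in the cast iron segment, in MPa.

If the supports were absent, the total length change would be Σ αᵢΔT Lᵢ = 18.4×10⁻⁶×80×280 + 23.2×10⁻⁶×80×425 + 10.8×10⁻⁶×80×625 = 1.741 mm.
The rigid supports impose zero overall length change; the single axial force P common to all segments must satisfy P Σ Lᵢ/(AᵢEᵢ) = δ_free.
Σ Lᵢ/(AᵢEᵢ) = 280/(1500×104×10³) + 425/(1000×72×10³) + 625/(1725×116×10³) = 1.082×10⁻⁵ mm/N.
Hence P = δ_free / Σ(L/AE) = 1.741/1.082×10⁻⁵ = 160.9 kN (compressive).
σ_{cast iron} = P / A = 160900 / 1725 = 93.27 MPa.

σ ≈ 93.3 MPa (compressive)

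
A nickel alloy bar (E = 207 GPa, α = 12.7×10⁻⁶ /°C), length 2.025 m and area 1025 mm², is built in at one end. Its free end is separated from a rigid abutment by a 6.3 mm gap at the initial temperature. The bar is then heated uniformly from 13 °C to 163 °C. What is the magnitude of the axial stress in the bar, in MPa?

σ ≈ 0 MPa

Free thermal elongation = αΔT L = 12.7×10⁻⁶ × 150 × 2025 = 3.858 mm.
This is smaller than the 6.3 mm clearance, so the bar expands freely without reaching the stop — the stress is zero.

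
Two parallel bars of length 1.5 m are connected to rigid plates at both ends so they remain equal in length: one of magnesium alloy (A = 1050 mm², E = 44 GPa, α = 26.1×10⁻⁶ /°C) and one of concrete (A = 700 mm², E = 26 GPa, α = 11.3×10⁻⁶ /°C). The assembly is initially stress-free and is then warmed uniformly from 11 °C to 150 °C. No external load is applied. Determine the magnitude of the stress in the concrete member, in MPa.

Equilibrium of a rigid end plate with no external load gives equal and opposite internal forces ±P in the two members. Since α_{magnesium alloy} > α_{concrete}, heating drives the magnesium alloy into compression and the concrete into tension.
Compatibility of the two members (thermal + elastic change equal): (α₁ − α₂)ΔT = P·[1/(A₁E₁) + 1/(A₂E₂)].
|α₁ − α₂|·ΔT = 14.8×10⁻⁶ × 139 = 0.002057.
1/(A₁E₁) + 1/(A₂E₂) = 1/(1050×44×10³) + 1/(700×26×10³) = 7.659×10⁻⁸ N⁻¹.
So P = 0.002057 / 7.659×10⁻⁸ = 26.86 kN.
σ_{concrete} = P/A₂ = 26860/700 = 38.37 MPa, tensile.

σ ≈ 38.4 MPa (tensile)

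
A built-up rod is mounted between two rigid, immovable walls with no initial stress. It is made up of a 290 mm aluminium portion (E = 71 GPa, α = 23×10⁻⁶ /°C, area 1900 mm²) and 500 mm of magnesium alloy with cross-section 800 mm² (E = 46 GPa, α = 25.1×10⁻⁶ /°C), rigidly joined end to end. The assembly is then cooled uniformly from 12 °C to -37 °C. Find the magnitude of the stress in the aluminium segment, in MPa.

With the walls removed the bar would change length by δ_free = Σ αᵢΔT Lᵢ = 23×10⁻⁶×49×290 + 25.1×10⁻⁶×49×500 = 0.9418 mm.
The walls prevent any net length change, so an axial force P (same in every segment) develops. Compatibility: P · Σ Lᵢ/(AᵢEᵢ) = δ_free.
Σ Lᵢ/(AᵢEᵢ) = 290/(1900×71×10³) + 500/(800×46×10³) = 1.574×10⁻⁵ mm/N.
P = 0.9418 / 1.574×10⁻⁵ = 59850 N = 59.85 kN, tensile.
σ_{aluminium} = P / A = 59850 / 1900 = 31.5 MPa.

σ ≈ 31.5 MPa (tensile)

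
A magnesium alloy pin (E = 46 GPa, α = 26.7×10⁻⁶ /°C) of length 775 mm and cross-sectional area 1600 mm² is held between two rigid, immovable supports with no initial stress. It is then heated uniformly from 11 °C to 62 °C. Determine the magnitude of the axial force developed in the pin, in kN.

P ≈ 100 kN (compressive)

Full restraint means ε = 0, so the stress is σ = EαΔT = 46×10³ × 26.7×10⁻⁶ × 51 = 62.64 MPa.
P = AEαΔT = 1600 × 46×10³ × 26.7×10⁻⁶ × 51 = 100.2 kN (compressive).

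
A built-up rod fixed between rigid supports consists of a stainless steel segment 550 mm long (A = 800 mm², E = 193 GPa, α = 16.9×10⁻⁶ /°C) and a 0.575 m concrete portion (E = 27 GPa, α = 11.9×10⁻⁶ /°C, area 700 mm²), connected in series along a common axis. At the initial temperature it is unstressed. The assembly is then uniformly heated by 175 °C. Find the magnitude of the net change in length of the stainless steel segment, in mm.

|ΔL| ≈ 1.33 mm

If the supports were absent, the total length change would be Σ αᵢΔT Lᵢ = 16.9×10⁻⁶×175×550 + 11.9×10⁻⁶×175×575 = 2.824 mm.
Since the ends are fixed, an axial force P builds up, equal in every segment, with P · Σ Lᵢ/(AᵢEᵢ) = δ_free.
Σ Lᵢ/(AᵢEᵢ) = 550/(800×193×10³) + 575/(700×27×10³) = 3.399×10⁻⁵ mm/N.
P = 2.824 / 3.399×10⁻⁵ = 83100 N = 83.1 kN, compressive.
For the stainless steel segment, free thermal change = 16.9×10⁻⁶×175×550 = 1.627 mm and elastic change from P = 83100×550/(800×193×10³) = 0.296 mm; these oppose, so the net change is 1.33 mm (segment lengthens).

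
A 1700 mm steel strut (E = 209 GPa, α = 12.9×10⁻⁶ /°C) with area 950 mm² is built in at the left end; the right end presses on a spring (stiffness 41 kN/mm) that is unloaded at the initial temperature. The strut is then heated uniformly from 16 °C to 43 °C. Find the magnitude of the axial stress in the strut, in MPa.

σ ≈ 18.9 MPa (compressive)

Free thermal expansion: δ_free = αΔT L = 12.9×10⁻⁶ × 27 × 1700 = 0.5921 mm.
With a force P in the spring, the elastic change of the strut is PL/(AE) and that of the spring is P/k; compatibility requires their sum to equal δ_free.
So P = δ_free / [L/(AE) + 1/k] = 0.5921 / [ 1700/(950×209×10³) + 1/(41×10³) ].
P = 0.5921 / 3.295×10⁻⁵ = 17970 N.
σ = P/A = 17970/950 = 18.91 MPa.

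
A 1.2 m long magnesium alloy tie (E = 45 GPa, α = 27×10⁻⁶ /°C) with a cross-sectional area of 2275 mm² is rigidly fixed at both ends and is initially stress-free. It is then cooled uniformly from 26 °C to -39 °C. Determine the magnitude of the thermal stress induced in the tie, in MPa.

Because both ends are immovable the net strain is zero, and the suppressed thermal strain is αΔT = 27×10⁻⁶ × 65 = 1755×10⁻⁶.
Hence σ = E·αΔT = 45×10³ × 1755×10⁻⁶ = 78.97 MPa, tensile.

σ ≈ 79 MPa (tensile)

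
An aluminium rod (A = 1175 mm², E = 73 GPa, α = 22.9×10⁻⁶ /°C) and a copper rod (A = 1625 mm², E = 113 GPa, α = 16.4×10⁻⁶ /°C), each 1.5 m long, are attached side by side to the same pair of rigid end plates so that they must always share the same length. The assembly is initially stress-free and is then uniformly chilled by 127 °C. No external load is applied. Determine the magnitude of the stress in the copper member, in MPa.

The aluminium has the larger α, so on cooling it would change length more than the copper if both were free. The rigid plates force a common final length, so the aluminium is put into tension and the copper into compression, with equal and opposite forces P (no external load).
Equating the net (thermal + elastic) strains gives |α₁ − α₂|·ΔT = P·[1/(A₁E₁) + 1/(A₂E₂)].
|α₁ − α₂|·ΔT = 6.5×10⁻⁶ × 127 = 0.0008255.
1/(A₁E₁) + 1/(A₂E₂) = 1/(1175×73×10³) + 1/(1625×113×10³) = 1.71×10⁻⁸ N⁻¹.
P = 0.0008255 / 1.71×10⁻⁸ = 48260 N = 48.26 kN.
σ_{copper} = P/A₂ = 48260/1625 = 29.7 MPa, compressive.

σ ≈ 29.7 MPa (compressive)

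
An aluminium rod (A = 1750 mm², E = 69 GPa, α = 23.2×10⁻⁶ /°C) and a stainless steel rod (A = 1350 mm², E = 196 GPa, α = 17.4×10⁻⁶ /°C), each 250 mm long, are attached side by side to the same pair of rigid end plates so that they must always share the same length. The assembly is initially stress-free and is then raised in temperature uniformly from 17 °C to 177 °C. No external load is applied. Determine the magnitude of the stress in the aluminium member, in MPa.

σ ≈ 44 MPa (compressive)

Both members must finish at the same length. With the larger α, the aluminium tends to over-expand; the plates restrain it, putting the aluminium in compression and the stainless steel in tension. With no external load the two internal forces are equal and opposite, magnitude P.
Equating the net (thermal + elastic) strains gives |α₁ − α₂|·ΔT = P·[1/(A₁E₁) + 1/(A₂E₂)].
|α₁ − α₂|·ΔT = 5.8×10⁻⁶ × 160 = 0.000928.
1/(A₁E₁) + 1/(A₂E₂) = 1/(1750×69×10³) + 1/(1350×196×10³) = 1.206×10⁻⁸ N⁻¹.
P = 0.000928 / 1.206×10⁻⁸ = 76940 N = 76.94 kN.
σ_{aluminium} = P/A₁ = 76940/1750 = 43.97 MPa, compressive.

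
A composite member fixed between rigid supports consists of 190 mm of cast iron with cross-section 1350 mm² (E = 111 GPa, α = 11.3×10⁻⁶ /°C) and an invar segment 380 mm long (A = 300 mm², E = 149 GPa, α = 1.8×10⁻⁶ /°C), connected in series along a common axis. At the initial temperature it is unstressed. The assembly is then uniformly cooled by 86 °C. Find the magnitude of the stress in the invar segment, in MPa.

σ ≈ 83.1 MPa (tensile)

If the supports were absent, the total length change would be Σ αᵢΔT Lᵢ = 11.3×10⁻⁶×86×190 + 1.8×10⁻⁶×86×380 = 0.2435 mm.
Since the ends are fixed, an axial force P builds up, equal in every segment, with P · Σ Lᵢ/(AᵢEᵢ) = δ_free.
Σ Lᵢ/(AᵢEᵢ) = 190/(1350×111×10³) + 380/(300×149×10³) = 9.769×10⁻⁶ mm/N.
Hence P = δ_free / Σ(L/AE) = 0.2435/9.769×10⁻⁶ = 24.92 kN (tensile).
σ_{invar} = P / A = 24920 / 300 = 83.07 MPa.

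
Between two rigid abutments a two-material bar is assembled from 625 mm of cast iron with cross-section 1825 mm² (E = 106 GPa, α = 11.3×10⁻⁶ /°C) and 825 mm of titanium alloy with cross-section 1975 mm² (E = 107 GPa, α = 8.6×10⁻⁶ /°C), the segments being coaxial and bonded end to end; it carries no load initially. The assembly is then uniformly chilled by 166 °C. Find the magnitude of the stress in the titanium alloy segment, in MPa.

With the walls removed the bar would change length by δ_free = Σ αᵢΔT Lᵢ = 11.3×10⁻⁶×166×625 + 8.6×10⁻⁶×166×825 = 2.35 mm.
The rigid supports impose zero overall length change; the single axial force P common to all segments must satisfy P Σ Lᵢ/(AᵢEᵢ) = δ_free.
Σ Lᵢ/(AᵢEᵢ) = 625/(1825×106×10³) + 825/(1975×107×10³) = 7.135×10⁻⁶ mm/N.
Hence P = δ_free / Σ(L/AE) = 2.35/7.135×10⁻⁶ = 329.4 kN (tensile).
σ_{titanium alloy} = P / A = 329400 / 1975 = 166.8 MPa.

σ ≈ 167 MPa (tensile)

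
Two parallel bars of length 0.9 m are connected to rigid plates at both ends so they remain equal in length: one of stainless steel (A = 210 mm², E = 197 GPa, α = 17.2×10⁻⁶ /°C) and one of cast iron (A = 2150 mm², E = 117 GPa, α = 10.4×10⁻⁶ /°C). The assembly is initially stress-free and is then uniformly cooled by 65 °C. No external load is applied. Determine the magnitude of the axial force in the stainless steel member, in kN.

Both members must finish at the same length. With the larger α, the stainless steel tends to over-contract; the plates restrain it, putting the stainless steel in tension and the cast iron in compression. With no external load the two internal forces are equal and opposite, magnitude P.
Compatibility of the two members (thermal + elastic change equal): (α₁ − α₂)ΔT = P·[1/(A₁E₁) + 1/(A₂E₂)].
|α₁ − α₂|·ΔT = 6.8×10⁻⁶ × 65 = 0.000442.
1/(A₁E₁) + 1/(A₂E₂) = 1/(210×197×10³) + 1/(2150×117×10³) = 2.815×10⁻⁸ N⁻¹.
P = 0.000442 / 2.815×10⁻⁸ = 15700 N = 15.7 kN.

P ≈ 15.7 kN (tensile in the stainless steel)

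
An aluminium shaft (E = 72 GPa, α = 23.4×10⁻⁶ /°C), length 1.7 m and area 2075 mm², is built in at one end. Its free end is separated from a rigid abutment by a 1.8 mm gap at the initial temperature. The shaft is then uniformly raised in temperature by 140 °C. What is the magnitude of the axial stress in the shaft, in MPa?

Unrestrained expansion: δ_free = αΔT L = 23.4×10⁻⁶ × 140 × 1700 = 5.569 mm.
The gap closes (δ_free > 1.8 mm) and the wall then resists a further 5.569 − 1.8 = 3.769 mm of expansion.
Compatibility: PL/(AE) = 3.769 mm, so σ = P/A = E × (3.769/1700) = 159.6 MPa.

σ ≈ 160 MPa (compressive)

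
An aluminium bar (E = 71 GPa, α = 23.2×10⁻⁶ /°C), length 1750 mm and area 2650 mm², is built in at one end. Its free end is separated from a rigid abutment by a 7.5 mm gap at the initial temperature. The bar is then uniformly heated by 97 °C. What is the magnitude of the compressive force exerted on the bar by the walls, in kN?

P ≈ 0 kN

Unrestrained expansion: δ_free = αΔT L = 23.2×10⁻⁶ × 97 × 1750 = 3.938 mm.
Since δ_free = 3.94 mm is less than the 7.5 mm gap, the bar never touches the wall. No axial force develops.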